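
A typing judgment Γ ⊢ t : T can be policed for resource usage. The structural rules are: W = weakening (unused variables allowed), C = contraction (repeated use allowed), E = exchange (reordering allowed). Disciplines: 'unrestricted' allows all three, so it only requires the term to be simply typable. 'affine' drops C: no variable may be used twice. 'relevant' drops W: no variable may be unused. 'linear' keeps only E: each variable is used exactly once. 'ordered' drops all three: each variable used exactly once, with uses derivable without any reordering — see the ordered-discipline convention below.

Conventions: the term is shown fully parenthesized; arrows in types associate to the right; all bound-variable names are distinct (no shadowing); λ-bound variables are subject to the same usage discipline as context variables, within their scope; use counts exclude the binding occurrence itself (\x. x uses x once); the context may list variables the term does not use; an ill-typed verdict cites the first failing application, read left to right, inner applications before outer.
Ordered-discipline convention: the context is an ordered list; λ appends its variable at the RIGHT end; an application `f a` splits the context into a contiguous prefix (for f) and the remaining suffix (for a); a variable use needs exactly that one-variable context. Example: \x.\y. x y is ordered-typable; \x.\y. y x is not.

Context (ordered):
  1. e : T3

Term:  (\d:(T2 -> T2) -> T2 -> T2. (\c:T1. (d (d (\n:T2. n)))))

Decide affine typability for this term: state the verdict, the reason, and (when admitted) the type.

no — needs contraction — d ×2
variable uses: e=0; d (bound)=2; c (bound)=0; n (bound)=1
left-to-right use order: d, d, n
typing: the term checks, with type ((T2 -> T2) -> T2 -> T2) -> T1 -> T2 -> T2
across the five disciplines: ordered ✗; linear ✗; affine ✗; relevant ✗; unrestricted ✓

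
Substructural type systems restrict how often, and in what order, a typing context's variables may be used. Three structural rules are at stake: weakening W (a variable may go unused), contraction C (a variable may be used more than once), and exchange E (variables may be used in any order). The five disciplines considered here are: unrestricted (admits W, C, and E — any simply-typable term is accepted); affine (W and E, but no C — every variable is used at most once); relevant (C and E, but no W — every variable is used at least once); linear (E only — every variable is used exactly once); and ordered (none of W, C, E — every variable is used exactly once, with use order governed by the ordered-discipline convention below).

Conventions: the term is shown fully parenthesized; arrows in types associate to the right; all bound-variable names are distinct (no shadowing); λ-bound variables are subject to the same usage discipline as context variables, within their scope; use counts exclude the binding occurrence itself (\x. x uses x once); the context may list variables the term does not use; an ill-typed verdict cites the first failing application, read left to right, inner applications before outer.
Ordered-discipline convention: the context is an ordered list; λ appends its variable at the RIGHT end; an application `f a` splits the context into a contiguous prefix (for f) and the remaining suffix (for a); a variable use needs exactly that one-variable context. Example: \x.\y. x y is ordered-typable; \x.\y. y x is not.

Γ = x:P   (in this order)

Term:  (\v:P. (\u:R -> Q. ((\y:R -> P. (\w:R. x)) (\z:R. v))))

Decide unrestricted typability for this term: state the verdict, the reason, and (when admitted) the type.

yes — type-checks (P -> (R -> Q) -> R -> P) and nothing is barred; term : P -> (R -> Q) -> R -> P
variable uses: x: 1, v [bound]: 1, u [bound]: 0, y [bound]: 0, w [bound]: 0, z [bound]: 0
use order (left to right): x, v
typing: well-typed at P -> (R -> Q) -> R -> P
all disciplines: ordered ✗, linear ✗, affine ✓, relevant ✗, unrestricted ✓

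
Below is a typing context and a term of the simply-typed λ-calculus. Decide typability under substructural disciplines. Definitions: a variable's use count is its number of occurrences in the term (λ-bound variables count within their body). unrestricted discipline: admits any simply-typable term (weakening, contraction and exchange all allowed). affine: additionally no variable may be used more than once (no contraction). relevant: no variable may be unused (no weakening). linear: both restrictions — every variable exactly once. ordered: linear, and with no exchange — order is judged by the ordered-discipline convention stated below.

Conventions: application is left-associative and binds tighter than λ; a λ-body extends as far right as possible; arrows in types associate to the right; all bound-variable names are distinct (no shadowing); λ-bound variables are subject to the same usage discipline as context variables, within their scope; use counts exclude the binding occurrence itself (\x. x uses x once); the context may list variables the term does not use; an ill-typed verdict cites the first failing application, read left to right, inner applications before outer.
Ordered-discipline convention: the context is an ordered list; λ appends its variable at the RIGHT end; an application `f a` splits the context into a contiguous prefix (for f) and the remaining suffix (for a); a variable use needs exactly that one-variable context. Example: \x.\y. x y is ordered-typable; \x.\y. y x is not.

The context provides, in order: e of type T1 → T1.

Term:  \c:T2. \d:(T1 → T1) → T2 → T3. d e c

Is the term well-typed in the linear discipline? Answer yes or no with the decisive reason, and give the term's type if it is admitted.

yes — single use per variable (e, c, d); term : T2 → ((T1 → T1) → T2 → T3) → T3
counts: e: 1, c (λ-bound): 1, d (λ-bound): 1
left-to-right use order: d, e, c
typing: well-typed at T2 → ((T1 → T1) → T2 → T3) → T3
across the five disciplines: ordered ✗; linear ✓; affine ✓; relevant ✓; unrestricted ✓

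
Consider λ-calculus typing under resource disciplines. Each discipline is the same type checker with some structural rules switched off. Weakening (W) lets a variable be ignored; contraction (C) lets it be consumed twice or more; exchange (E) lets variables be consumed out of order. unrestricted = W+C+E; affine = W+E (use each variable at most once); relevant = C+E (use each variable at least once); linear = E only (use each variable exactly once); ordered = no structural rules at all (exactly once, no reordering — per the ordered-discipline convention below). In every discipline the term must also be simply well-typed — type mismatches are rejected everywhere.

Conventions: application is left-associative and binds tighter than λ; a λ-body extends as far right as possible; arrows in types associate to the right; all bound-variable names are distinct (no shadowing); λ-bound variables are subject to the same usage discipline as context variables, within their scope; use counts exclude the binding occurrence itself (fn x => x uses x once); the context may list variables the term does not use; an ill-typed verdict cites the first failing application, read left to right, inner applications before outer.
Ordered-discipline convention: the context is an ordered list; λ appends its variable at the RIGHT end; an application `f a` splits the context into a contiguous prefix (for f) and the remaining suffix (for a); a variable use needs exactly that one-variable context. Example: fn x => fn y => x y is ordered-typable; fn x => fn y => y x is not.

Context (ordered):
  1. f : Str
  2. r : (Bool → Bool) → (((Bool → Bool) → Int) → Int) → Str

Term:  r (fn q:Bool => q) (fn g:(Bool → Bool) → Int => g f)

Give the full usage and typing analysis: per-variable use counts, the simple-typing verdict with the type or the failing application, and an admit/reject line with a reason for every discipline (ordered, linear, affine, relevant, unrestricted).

usage: f: 1×; r: 1×; q (bound): 1×; g (bound): 1×
uses in reading order: r, q, g, f
typing: ill-typed: an application expects Bool → Bool but receives Str
ordered ✗ (a type mismatch blocks all five)
linear ✗ (the type mismatch rejects it)
affine ✗ (not simply typable)
relevant ✗ (fails simple typing)
unrestricted ✗ (a type mismatch blocks all five)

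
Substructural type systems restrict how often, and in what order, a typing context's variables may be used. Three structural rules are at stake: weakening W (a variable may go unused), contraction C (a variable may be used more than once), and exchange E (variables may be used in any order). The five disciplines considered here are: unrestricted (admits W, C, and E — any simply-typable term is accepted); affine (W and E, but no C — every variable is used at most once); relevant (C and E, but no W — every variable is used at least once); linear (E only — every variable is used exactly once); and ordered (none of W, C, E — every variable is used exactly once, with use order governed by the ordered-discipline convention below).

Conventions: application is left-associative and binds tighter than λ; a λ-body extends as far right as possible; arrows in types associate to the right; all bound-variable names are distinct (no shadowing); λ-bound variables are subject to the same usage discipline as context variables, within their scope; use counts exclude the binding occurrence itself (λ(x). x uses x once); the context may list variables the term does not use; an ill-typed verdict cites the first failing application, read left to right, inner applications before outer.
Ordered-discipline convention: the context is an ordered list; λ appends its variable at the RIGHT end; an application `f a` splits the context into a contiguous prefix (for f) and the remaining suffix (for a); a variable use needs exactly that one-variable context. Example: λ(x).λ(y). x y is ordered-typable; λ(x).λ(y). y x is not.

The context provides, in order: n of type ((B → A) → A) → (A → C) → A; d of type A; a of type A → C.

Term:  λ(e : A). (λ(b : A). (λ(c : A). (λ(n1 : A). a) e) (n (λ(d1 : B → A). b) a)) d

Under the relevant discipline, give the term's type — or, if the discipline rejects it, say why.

not well-typed under relevant — c, n1, d1 left unused
counts: n: 1×, d: 1×, a: 2×, e (λ-bound): 1×, b (λ-bound): 1×, c (λ-bound): 0×, n1 (λ-bound): 0×, d1 (λ-bound): 0×
use order (left to right): a, e, n, b, a, d
typing: ✓ — A → A → C
all disciplines: ordered ✗ | linear ✗ | affine ✗ | relevant ✗ | unrestricted ✓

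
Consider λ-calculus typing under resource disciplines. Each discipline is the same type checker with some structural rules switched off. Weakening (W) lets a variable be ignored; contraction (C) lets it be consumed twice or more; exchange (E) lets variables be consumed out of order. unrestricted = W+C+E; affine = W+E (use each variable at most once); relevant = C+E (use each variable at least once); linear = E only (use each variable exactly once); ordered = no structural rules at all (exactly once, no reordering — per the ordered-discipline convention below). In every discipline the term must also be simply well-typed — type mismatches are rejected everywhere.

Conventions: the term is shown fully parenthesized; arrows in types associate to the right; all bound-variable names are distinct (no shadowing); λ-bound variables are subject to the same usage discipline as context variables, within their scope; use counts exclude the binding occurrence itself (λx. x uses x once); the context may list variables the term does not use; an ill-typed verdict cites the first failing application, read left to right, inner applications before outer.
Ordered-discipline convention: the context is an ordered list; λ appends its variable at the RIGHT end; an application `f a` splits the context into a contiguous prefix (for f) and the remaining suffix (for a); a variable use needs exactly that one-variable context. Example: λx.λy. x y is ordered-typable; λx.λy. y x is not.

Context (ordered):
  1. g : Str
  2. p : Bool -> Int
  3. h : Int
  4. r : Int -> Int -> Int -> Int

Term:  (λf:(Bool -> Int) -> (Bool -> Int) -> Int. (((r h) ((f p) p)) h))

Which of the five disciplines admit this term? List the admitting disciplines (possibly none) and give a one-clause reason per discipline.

accepted by: unrestricted
use counts: g: 0×; p: 2×; h: 2×; r: 1×; f (bound): 1×
uses in reading order: r, h, f, p, p, h
typing: ✓ — ((Bool -> Int) -> (Bool -> Int) -> Int) -> Int
ordered ✗ (repeated use of p ×2, h ×2; g never used (weakening))
linear ✗ (repeated use of p ×2, h ×2; g never used (weakening))
affine ✗ (repeated use of p ×2, h ×2)
relevant ✗ (g never used (weakening))
unrestricted ✓ (typability at ((Bool -> Int) -> (Bool -> Int) -> Int) -> Int is all that's needed)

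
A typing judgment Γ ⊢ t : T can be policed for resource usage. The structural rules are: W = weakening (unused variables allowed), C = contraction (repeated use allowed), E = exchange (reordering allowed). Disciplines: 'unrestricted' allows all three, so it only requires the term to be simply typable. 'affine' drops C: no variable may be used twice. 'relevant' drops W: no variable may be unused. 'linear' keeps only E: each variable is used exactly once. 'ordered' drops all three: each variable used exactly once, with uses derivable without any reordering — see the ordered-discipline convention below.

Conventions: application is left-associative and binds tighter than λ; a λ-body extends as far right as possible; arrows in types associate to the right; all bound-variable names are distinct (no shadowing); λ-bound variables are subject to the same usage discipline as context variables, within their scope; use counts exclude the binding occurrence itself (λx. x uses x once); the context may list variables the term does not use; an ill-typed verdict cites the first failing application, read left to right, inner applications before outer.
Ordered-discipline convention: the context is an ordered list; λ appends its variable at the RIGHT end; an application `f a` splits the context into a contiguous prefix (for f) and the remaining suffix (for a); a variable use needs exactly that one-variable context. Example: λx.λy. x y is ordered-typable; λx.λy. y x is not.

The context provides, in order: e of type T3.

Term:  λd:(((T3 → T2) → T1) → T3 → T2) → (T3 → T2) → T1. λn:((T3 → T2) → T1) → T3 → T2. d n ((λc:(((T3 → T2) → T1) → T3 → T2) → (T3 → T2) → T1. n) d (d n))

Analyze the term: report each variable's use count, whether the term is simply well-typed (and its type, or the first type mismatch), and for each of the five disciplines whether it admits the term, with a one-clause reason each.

usage: e=0; d (bound)=3; n (bound)=3; c (bound)=0
use order (left to right): d, n, n, d, d, n
typing: well-typed — term : ((((T3 → T2) → T1) → T3 → T2) → (T3 → T2) → T1) → (((T3 → T2) → T1) → T3 → T2) → T1
ordered: ✗, d ×3, n ×3 used more than once (contraction); e, c left unused
linear: ✗, d ×3, n ×3 used more than once (contraction); e, c left unused
affine: ✗, d ×3, n ×3 used more than once (contraction)
relevant: ✗, e, c left unused
unrestricted: ✓, simply typable at ((((T3 → T2) → T1) → T3 → T2) → (T3 → T2) → T1) → (((T3 → T2) → T1) → T3 → T2) → T1; W, C, E all held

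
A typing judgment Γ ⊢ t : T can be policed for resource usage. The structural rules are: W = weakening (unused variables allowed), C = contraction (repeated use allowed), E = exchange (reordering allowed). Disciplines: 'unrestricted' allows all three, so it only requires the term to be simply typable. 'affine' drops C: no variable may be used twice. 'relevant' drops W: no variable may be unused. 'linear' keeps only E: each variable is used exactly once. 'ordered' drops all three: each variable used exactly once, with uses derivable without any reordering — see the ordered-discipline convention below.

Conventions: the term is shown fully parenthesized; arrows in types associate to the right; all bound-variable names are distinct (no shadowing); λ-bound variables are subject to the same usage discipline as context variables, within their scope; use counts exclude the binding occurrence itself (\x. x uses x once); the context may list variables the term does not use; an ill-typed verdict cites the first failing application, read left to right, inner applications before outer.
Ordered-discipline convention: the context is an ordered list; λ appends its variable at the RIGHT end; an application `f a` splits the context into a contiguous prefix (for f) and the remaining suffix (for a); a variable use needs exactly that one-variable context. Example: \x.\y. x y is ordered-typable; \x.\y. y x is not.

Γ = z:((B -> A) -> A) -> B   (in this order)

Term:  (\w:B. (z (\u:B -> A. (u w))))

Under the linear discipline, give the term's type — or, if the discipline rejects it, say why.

term : B -> B
usage: z: 1×; w [bound]: 1×; u [bound]: 1×
use order (left to right): z, u, w
typing: ✓ — B -> B
across the five disciplines: ordered ✗; linear ✓; affine ✓; relevant ✓; unrestricted ✓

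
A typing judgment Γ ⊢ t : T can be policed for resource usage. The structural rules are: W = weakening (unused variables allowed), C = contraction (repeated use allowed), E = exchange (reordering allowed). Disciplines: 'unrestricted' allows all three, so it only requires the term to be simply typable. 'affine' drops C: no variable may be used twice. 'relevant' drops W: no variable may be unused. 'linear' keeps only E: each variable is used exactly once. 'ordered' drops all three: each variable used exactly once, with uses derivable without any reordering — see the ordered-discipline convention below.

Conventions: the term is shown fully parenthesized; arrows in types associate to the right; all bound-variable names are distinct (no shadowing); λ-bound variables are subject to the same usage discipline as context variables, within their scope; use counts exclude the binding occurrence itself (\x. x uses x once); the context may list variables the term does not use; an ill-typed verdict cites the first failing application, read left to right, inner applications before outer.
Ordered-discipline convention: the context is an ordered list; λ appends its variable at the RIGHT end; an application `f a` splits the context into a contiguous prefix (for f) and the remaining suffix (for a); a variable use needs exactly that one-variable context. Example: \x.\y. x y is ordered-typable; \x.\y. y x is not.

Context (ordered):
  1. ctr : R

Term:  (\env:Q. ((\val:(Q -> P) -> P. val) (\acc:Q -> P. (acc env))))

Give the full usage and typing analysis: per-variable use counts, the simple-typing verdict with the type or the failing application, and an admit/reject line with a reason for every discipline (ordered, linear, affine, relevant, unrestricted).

variable uses: ctr ×0; env (bound) ×1; val (bound) ×1; acc (bound) ×1
uses in reading order: val, acc, env
typing: well-typed — term : Q -> (Q -> P) -> P
ordered: ✗, ctr left unused
linear: ✗, ctr left unused
affine: ✓, none of ctr, env, val, acc used more than once
relevant: ✗, ctr left unused
unrestricted: ✓, well-typed at Q -> (Q -> P) -> P; no restrictions here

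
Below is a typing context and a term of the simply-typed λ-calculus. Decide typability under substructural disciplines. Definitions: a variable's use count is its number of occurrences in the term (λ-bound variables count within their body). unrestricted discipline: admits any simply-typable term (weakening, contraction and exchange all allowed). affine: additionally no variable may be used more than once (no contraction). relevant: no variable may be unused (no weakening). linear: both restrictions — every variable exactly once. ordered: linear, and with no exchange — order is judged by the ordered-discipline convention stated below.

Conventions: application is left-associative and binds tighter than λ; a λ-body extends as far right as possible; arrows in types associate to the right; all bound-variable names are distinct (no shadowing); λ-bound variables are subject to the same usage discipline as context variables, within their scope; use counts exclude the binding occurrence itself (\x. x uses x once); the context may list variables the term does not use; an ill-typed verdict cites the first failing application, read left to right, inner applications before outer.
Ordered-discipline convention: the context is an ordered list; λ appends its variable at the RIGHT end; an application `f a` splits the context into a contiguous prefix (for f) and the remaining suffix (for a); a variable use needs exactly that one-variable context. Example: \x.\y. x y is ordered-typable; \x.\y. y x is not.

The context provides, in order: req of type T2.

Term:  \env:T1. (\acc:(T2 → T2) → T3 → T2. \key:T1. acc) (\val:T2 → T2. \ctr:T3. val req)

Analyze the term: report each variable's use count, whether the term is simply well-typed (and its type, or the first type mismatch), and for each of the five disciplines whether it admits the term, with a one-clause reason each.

variable uses: req: 1×, env (λ-bound): 0×, acc (λ-bound): 1×, key (λ-bound): 0×, val (λ-bound): 1×, ctr (λ-bound): 0×
order of uses: acc, val, req
typing: the term checks, with type T1 → T1 → (T2 → T2) → T3 → T2
ordered ✗ (unused: env, key, ctr — weakening required)
linear ✗ (unused: env, key, ctr — weakening required)
affine ✓ (no duplicate uses among req, env, acc, key, val, ctr)
relevant ✗ (unused: env, key, ctr — weakening required)
unrestricted ✓ (type-checks (T1 → T1 → (T2 → T2) → T3 → T2) and nothing is barred)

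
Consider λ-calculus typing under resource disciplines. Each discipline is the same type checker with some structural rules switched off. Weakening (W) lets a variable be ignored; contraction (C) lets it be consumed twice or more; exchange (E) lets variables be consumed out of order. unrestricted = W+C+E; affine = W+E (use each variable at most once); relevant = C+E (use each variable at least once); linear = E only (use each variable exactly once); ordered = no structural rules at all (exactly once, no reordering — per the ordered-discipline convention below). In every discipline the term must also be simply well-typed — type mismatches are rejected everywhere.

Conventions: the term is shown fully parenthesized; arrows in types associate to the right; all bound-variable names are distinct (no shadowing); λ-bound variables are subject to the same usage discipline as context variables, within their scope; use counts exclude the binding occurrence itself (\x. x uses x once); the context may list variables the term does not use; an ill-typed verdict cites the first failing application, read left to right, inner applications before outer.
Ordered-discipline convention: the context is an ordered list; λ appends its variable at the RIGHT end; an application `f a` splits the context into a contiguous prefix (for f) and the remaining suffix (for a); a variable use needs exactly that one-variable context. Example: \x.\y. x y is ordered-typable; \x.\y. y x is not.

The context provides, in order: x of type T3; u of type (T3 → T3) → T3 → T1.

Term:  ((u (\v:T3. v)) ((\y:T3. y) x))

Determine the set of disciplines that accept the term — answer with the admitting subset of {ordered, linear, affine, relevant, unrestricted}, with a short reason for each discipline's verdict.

accepted by: linear, affine, relevant, unrestricted
usage: x: 1×; u: 1×; v (λ-bound): 1×; y (λ-bound): 1×
uses in reading order: u, v, y, x
typing: well-typed at T1
ordered: ✗ — no ordered split (uses run u, v, y, x)
linear: ✓ — single use per variable (x, u, v, y)
affine: ✓ — no duplicate uses among x, u, v, y
relevant: ✓ — every one of x, u, v, y appears
unrestricted: ✓ — simply typable at T1; W, C, E all held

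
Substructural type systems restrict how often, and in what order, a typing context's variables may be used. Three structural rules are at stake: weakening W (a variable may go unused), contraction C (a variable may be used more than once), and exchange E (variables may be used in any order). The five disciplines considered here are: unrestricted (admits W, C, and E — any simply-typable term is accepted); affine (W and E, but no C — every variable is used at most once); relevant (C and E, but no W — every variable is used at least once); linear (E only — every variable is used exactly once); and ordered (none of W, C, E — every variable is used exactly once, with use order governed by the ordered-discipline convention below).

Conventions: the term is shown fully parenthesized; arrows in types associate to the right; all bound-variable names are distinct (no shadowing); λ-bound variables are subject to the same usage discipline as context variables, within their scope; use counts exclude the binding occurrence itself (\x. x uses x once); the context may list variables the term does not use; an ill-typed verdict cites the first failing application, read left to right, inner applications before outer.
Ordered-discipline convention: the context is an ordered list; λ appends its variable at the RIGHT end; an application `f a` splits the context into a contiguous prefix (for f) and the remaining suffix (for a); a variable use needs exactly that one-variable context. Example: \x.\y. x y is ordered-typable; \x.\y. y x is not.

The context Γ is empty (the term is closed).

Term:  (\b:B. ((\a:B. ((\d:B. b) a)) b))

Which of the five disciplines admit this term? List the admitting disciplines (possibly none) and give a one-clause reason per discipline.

admitted by: unrestricted
counts: b [bound]: 2×; a [bound]: 1×; d [bound]: 0×
left-to-right use order: b, a, b
typing: ✓ — B -> B
ordered ✗ (b ×2 used more than once (contraction); d never used (weakening))
linear ✗ (b ×2 used more than once (contraction); d never used (weakening))
affine ✗ (b ×2 used more than once (contraction))
relevant ✗ (d never used (weakening))
unrestricted ✓ (type-checks (B -> B) and nothing is barred)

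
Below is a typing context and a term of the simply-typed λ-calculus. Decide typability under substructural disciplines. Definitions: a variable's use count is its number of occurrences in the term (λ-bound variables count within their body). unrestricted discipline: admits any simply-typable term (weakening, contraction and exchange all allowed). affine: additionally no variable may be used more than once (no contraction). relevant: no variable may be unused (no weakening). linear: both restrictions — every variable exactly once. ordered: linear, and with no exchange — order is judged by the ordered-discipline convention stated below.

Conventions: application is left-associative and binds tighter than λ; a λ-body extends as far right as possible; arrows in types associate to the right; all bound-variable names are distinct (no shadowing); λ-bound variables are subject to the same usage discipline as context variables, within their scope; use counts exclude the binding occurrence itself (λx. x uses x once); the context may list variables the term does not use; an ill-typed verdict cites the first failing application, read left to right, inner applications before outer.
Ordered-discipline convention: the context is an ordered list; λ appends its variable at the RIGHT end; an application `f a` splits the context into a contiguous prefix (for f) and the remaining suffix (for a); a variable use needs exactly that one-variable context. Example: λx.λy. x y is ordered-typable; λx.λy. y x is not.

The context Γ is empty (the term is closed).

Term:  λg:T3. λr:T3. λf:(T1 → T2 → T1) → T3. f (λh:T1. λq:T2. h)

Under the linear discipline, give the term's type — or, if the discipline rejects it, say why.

not well-typed under linear — needs weakening: g, r, q unused
usage: g (bound)=0; r (bound)=0; f (bound)=1; h (bound)=1; q (bound)=0
left-to-right use order: f, h
typing: the term checks, with type T3 → T3 → ((T1 → T2 → T1) → T3) → T3
summary: ordered ✗; linear ✗; affine ✓; relevant ✗; unrestricted ✓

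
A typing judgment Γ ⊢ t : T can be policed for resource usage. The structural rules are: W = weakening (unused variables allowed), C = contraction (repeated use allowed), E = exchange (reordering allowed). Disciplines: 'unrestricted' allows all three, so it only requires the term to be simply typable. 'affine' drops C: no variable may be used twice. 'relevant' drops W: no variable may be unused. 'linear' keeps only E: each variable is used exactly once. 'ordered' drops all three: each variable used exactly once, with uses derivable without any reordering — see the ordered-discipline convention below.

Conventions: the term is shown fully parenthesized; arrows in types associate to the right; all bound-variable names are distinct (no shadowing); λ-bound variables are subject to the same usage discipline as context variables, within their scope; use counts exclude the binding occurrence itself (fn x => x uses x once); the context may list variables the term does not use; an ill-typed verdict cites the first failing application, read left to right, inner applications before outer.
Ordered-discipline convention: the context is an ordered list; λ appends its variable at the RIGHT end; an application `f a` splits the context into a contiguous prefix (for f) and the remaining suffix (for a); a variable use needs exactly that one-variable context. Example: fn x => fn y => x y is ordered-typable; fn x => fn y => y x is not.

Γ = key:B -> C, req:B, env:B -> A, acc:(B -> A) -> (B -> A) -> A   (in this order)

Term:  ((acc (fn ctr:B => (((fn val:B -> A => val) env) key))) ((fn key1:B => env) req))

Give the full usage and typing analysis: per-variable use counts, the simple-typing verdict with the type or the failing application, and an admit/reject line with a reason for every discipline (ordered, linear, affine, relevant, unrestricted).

counts: key: 1×; req: 1×; env: 2×; acc: 1×; ctr [bound]: 0×; val [bound]: 1×; key1 [bound]: 0×
order of uses: acc, val, env, key, env, req
typing: ill-typed: an argument B -> C mismatches the expected B
ordered: ✗ — not simply typable
linear: ✗ — fails simple typing
affine: ✗ — a type mismatch blocks all five
relevant: ✗ — the type mismatch rejects it
unrestricted: ✗ — not simply typable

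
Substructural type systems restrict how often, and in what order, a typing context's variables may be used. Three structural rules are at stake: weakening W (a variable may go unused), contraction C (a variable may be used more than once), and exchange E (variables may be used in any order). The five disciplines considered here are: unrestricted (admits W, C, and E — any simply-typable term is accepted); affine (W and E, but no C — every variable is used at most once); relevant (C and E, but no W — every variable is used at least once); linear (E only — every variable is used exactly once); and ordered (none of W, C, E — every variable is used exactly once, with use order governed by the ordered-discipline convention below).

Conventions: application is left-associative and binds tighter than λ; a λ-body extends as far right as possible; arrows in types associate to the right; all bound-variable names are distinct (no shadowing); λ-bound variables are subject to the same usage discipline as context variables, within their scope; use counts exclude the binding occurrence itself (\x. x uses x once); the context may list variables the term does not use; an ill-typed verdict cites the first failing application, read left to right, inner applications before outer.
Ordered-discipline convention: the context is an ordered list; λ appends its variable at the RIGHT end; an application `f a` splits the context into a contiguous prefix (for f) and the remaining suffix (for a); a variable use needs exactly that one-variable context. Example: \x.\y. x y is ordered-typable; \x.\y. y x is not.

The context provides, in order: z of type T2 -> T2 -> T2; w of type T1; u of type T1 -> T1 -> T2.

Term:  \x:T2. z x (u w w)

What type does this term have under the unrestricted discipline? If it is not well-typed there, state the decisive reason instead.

term : T2 -> T2
usage: z ×1; w ×2; u ×1; x [bound] ×1
uses in reading order: z, x, u, w, w
typing: well-typed — term : T2 -> T2
per-discipline verdicts: ordered ✗; linear ✗; affine ✗; relevant ✓; unrestricted ✓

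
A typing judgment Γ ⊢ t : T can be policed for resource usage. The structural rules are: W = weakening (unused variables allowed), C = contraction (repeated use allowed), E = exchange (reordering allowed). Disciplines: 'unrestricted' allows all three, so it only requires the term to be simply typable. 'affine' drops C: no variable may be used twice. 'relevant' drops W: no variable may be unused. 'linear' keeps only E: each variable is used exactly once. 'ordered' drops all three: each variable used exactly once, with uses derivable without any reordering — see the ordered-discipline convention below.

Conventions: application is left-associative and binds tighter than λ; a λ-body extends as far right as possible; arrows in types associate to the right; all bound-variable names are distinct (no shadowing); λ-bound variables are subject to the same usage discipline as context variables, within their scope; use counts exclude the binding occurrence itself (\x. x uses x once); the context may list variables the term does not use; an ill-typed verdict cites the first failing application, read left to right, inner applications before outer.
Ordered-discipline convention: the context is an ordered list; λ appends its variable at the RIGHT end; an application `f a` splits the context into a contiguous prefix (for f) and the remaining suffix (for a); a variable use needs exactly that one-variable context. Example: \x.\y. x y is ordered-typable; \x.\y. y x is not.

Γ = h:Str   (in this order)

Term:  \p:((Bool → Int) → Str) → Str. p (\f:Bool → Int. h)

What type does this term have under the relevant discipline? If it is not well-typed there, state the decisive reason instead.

not well-typed under relevant — unused: f — weakening required
variable uses: h: 1, p (λ-bound): 1, f (λ-bound): 0
order of uses: p, h
typing: well-typed at (((Bool → Int) → Str) → Str) → Str
per-discipline verdicts: ordered ✗ | linear ✗ | affine ✓ | relevant ✗ | unrestricted ✓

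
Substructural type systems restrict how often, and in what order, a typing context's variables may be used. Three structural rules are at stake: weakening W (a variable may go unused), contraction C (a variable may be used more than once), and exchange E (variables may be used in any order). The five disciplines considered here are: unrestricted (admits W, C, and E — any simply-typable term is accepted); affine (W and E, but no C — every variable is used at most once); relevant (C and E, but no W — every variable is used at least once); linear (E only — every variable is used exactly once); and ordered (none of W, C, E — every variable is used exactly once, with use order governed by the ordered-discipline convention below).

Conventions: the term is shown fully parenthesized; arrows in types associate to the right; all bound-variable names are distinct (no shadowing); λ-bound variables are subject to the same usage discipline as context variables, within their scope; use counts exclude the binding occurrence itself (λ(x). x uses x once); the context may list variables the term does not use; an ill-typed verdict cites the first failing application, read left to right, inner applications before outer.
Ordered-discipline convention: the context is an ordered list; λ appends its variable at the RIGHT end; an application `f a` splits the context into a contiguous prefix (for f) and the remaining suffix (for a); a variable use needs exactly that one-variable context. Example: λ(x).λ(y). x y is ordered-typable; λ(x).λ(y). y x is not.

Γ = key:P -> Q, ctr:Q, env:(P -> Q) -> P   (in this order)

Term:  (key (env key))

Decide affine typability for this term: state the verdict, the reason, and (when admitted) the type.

no — needs contraction — key ×2
variable uses: key: 2×, ctr: 0×, env: 1×
order of uses: key, env, key
typing: ✓ — Q
all disciplines: ordered ✗; linear ✗; affine ✗; relevant ✗; unrestricted ✓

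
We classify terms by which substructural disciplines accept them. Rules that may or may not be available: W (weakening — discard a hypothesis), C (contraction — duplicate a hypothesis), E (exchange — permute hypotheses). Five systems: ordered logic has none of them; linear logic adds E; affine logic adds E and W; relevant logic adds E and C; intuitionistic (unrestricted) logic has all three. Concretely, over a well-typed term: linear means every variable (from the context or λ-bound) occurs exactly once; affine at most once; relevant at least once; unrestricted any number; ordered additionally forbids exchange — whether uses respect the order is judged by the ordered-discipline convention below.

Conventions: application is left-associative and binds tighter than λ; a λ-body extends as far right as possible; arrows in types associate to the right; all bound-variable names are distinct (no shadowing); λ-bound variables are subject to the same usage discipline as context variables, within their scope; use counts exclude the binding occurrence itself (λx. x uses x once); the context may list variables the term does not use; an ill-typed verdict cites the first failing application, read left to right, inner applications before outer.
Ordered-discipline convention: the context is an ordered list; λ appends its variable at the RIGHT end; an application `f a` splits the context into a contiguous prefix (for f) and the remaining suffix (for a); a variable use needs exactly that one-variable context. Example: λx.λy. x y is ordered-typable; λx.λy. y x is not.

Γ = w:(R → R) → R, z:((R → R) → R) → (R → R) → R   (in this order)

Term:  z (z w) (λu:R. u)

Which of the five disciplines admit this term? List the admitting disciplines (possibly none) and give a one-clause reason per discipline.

accepted by: relevant, unrestricted
use counts: w: 1×, z: 2×, u (λ-bound): 1×
left-to-right use order: z, z, w, u
typing: the term checks, with type R
ordered ✗ (z ×2 used more than once (contraction))
linear ✗ (z ×2 used more than once (contraction))
affine ✗ (z ×2 used more than once (contraction))
relevant ✓ (every one of w, z, u appears)
unrestricted ✓ (well-typed at R; no restrictions here)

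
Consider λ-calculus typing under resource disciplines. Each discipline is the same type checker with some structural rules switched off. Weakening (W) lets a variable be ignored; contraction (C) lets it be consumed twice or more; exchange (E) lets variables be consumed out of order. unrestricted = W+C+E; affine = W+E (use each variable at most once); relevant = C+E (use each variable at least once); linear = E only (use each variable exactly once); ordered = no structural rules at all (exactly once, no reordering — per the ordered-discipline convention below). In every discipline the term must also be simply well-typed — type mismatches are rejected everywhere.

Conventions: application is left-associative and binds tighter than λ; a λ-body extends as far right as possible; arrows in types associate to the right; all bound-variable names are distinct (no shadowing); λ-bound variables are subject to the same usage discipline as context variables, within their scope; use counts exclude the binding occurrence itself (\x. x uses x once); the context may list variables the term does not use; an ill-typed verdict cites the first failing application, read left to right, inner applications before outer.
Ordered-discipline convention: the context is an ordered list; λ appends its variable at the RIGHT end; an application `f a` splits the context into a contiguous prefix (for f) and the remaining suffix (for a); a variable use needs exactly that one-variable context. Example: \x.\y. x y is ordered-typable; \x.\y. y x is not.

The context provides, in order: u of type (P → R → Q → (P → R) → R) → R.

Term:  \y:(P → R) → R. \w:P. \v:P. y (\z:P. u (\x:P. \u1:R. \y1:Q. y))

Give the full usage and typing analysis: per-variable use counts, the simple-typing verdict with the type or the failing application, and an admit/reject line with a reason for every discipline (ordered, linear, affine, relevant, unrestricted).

use counts: u: 1; y (bound): 2; w (bound): 0; v (bound): 0; z (bound): 0; x (bound): 0; u1 (bound): 0; y1 (bound): 0
left-to-right use order: y, u, y
typing: ✓ — ((P → R) → R) → P → P → R
ordered: ✗ — uses contraction: y ×2; w, v, z, x, u1, y1 left unused
linear: ✗ — uses contraction: y ×2; w, v, z, x, u1, y1 left unused
affine: ✗ — uses contraction: y ×2
relevant: ✗ — w, v, z, x, u1, y1 left unused
unrestricted: ✓ — type-checks (((P → R) → R) → P → P → R) and nothing is barred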